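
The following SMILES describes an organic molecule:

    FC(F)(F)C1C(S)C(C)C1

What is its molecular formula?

Walk through each heavy atom and fill implicit hydrogens from standard valence (C 4, N 3, O 2, S 2, halogen 1):
  atom 1: F (halogen, monovalent) → 0 H
  atom 2: C, bond orders sum to 4 (valence 4) → 0 H
  atom 3: F (halogen, monovalent) → 0 H
  atom 4: F (halogen, monovalent) → 0 H
  atom 5: C, bond orders sum to 3 (valence 4) → 1 H
  atom 6: C, bond orders sum to 3 (valence 4) → 1 H
  atom 7: S, bond orders sum to 1 (valence 2) → 1 H
  atom 8: C, bond orders sum to 3 (valence 4) → 1 H
  atom 9: C, bond orders sum to 1 (valence 4) → 3 H
  atom 10: C, bond orders sum to 2 (valence 4) → 2 H
Totals → C:6, H:9, F:3, S:1.

C6H9F3S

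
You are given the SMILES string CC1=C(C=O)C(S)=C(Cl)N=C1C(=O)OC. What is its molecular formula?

C9H8ClNO3S

Walk through each heavy atom and fill implicit hydrogens from standard valence (C 4, N 3, O 2, S 2, halogen 1):
  atom 1: C, bond orders sum to 1 (valence 4) → 3 H
  atom 2: C, bond orders sum to 4 (valence 4) → 0 H
  atom 3: C, bond orders sum to 4 (valence 4) → 0 H
  atom 4: C, bond orders sum to 3 (valence 4) → 1 H
  atom 5: O, bond orders sum to 2 (valence 2) → 0 H
  atom 6: C, bond orders sum to 4 (valence 4) → 0 H
  atom 7: S, bond orders sum to 1 (valence 2) → 1 H
  atom 8: C, bond orders sum to 4 (valence 4) → 0 H
  atom 9: Cl (halogen, monovalent) → 0 H
  atom 10: N, bond orders sum to 3 (valence 3) → 0 H
  atom 11: C, bond orders sum to 4 (valence 4) → 0 H
  atom 12: C, bond orders sum to 4 (valence 4) → 0 H
  atom 13: O, bond orders sum to 2 (valence 2) → 0 H
  atom 14: O, bond orders sum to 2 (valence 2) → 0 H
  atom 15: C, bond orders sum to 1 (valence 4) → 3 H
Totals → C:9, H:8, Cl:1, N:1, O:3, S:1.
In Hill order: C9H8ClNO3S.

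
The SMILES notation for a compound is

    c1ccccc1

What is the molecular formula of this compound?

C6H6

Walk through each heavy atom and fill implicit hydrogens from standard valence (C 4, N 3, O 2, S 2, halogen 1); for lowercase aromatic atoms, an aromatic c carries 1 H when it has two neighbours and 0 H with three, and aromatic n carries 0 H:
  atom 1: aromatic c, 2 neighbours → 1 H
  atom 2: aromatic c, 2 neighbours → 1 H
  atom 3: aromatic c, 2 neighbours → 1 H
  atom 4: aromatic c, 2 neighbours → 1 H
  atom 5: aromatic c, 2 neighbours → 1 H
  atom 6: aromatic c, 2 neighbours → 1 H
Totals → C:6, H:6.
In Hill order: C6H6.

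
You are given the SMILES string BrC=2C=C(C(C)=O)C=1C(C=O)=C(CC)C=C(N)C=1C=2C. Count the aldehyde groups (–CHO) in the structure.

1

The aldehyde motif appears at heavy-atom position 10 in the SMILES.
Other groups present: 1 ketone, 1 primary amine.
Aldehyde count: 1.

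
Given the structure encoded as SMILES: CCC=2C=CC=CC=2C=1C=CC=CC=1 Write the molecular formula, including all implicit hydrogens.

Walk through each heavy atom and fill implicit hydrogens from standard valence (C 4, N 3, O 2, S 2, halogen 1):
  atom 1: C, bond orders sum to 1 (valence 4) → 3 H
  atom 2: C, bond orders sum to 2 (valence 4) → 2 H
  atom 3: C, bond orders sum to 4 (valence 4) → 0 H
  atom 4: C, bond orders sum to 3 (valence 4) → 1 H
  atom 5: C, bond orders sum to 3 (valence 4) → 1 H
  atom 6: C, bond orders sum to 3 (valence 4) → 1 H
  atom 7: C, bond orders sum to 3 (valence 4) → 1 H
  atom 8: C, bond orders sum to 4 (valence 4) → 0 H
  atom 9: C, bond orders sum to 4 (valence 4) → 0 H
  atom 10: C, bond orders sum to 3 (valence 4) → 1 H
  atom 11: C, bond orders sum to 3 (valence 4) → 1 H
  atom 12: C, bond orders sum to 3 (valence 4) → 1 H
  atom 13: C, bond orders sum to 3 (valence 4) → 1 H
  atom 14: C, bond orders sum to 3 (valence 4) → 1 H
Totals → C:14, H:14.

C14H14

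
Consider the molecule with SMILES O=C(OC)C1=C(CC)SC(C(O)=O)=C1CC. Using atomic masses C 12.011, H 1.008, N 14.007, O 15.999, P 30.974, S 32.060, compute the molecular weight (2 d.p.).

242.29 g/mol

First, the molecular formula is C11H14O4S (counting implicit H from valence).
  C: 11 × 12.011 = 132.121
  H: 14 × 1.008 = 14.112
  O: 4 × 15.999 = 63.996
  S: 1 × 32.060 = 32.060
Sum: 11×12.011 + 14×1.008 + 4×15.999 + 1×32.060 = 242.289 → 242.29 g/mol.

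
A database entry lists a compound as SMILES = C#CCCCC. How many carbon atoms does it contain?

Count every carbon token in the SMILES (each C, including those in ring-closure positions and inside branches).
Carbon count: 6.

6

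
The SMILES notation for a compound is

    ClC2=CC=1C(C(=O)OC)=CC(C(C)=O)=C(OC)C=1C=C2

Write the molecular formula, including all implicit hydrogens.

Walk through each heavy atom and fill implicit hydrogens from standard valence (C 4, N 3, O 2, S 2, halogen 1):
  atom 1: Cl (halogen, monovalent) → 0 H
  atom 2: C, bond orders sum to 4 (valence 4) → 0 H
  atom 3: C, bond orders sum to 3 (valence 4) → 1 H
  atom 4: C, bond orders sum to 4 (valence 4) → 0 H
  atom 5: C, bond orders sum to 4 (valence 4) → 0 H
  atom 6: C, bond orders sum to 4 (valence 4) → 0 H
  atom 7: O, bond orders sum to 2 (valence 2) → 0 H
  atom 8: O, bond orders sum to 2 (valence 2) → 0 H
  atom 9: C, bond orders sum to 1 (valence 4) → 3 H
  atom 10: C, bond orders sum to 3 (valence 4) → 1 H
  atom 11: C, bond orders sum to 4 (valence 4) → 0 H
  atom 12: C, bond orders sum to 4 (valence 4) → 0 H
  atom 13: C, bond orders sum to 1 (valence 4) → 3 H
  atom 14: O, bond orders sum to 2 (valence 2) → 0 H
  atom 15: C, bond orders sum to 4 (valence 4) → 0 H
  atom 16: O, bond orders sum to 2 (valence 2) → 0 H
  atom 17: C, bond orders sum to 1 (valence 4) → 3 H
  atom 18: C, bond orders sum to 4 (valence 4) → 0 H
  atom 19: C, bond orders sum to 3 (valence 4) → 1 H
  atom 20: C, bond orders sum to 3 (valence 4) → 1 H
Totals → C:15, H:13, Cl:1, O:4.
In Hill order: C15H13ClO4.

C15H13ClO4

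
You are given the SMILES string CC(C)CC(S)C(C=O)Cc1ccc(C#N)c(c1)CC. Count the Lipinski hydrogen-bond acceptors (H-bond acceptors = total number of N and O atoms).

N atoms: 1; O atoms: 1.
Lipinski HBA = 1 + 1 = 2.

2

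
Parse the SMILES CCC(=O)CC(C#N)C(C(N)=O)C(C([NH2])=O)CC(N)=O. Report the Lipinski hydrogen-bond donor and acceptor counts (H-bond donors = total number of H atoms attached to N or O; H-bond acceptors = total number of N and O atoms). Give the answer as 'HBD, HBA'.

Donors: find every N or O and count the H atoms it carries.
  atom 4 (O): bond orders sum to 2 → 0 H
  atom 8 (N): bond orders sum to 3 → 0 H
  atom 11 (N): bond orders sum to 1 → 2 H
  atom 12 (O): bond orders sum to 2 → 0 H
  atom 15 (N): bond orders sum to 1 → 2 H
  atom 16 (O): bond orders sum to 2 → 0 H
  atom 19 (N): bond orders sum to 1 → 2 H
  atom 20 (O): bond orders sum to 2 → 0 H
Lipinski HBD = 6.
Acceptors: N atoms = 4, O atoms = 4 → HBA = 8.

6, 8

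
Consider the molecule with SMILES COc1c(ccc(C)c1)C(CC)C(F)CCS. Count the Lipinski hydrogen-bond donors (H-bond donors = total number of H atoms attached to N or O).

0

Donors: find every N or O and count the H atoms it carries.
  atom 2 (O): bond orders sum to 2 → 0 H
Lipinski HBD = 0.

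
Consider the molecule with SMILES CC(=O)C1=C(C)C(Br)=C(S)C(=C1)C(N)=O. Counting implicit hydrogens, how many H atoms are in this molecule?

Walk through each heavy atom and fill implicit hydrogens from standard valence (C 4, N 3, O 2, S 2, halogen 1):
  atom 1: C, bond orders sum to 1 (valence 4) → 3 H
  atom 2: C, bond orders sum to 4 (valence 4) → 0 H
  atom 3: O, bond orders sum to 2 (valence 2) → 0 H
  atom 4: C, bond orders sum to 4 (valence 4) → 0 H
  atom 5: C, bond orders sum to 4 (valence 4) → 0 H
  atom 6: C, bond orders sum to 1 (valence 4) → 3 H
  atom 7: C, bond orders sum to 4 (valence 4) → 0 H
  atom 8: Br (halogen, monovalent) → 0 H
  atom 9: C, bond orders sum to 4 (valence 4) → 0 H
  atom 10: S, bond orders sum to 1 (valence 2) → 1 H
  atom 11: C, bond orders sum to 4 (valence 4) → 0 H
  atom 12: C, bond orders sum to 3 (valence 4) → 1 H
  atom 13: C, bond orders sum to 4 (valence 4) → 0 H
  atom 14: N, bond orders sum to 1 (valence 3) → 2 H
  atom 15: O, bond orders sum to 2 (valence 2) → 0 H
Total hydrogens: 10.

10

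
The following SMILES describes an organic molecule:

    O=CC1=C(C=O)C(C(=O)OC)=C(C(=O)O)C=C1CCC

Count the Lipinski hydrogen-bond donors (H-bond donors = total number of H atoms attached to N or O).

1

Donors: find every N or O and count the H atoms it carries.
  atom 1 (O): bond orders sum to 2 → 0 H
  atom 6 (O): bond orders sum to 2 → 0 H
  atom 9 (O): bond orders sum to 2 → 0 H
  atom 10 (O): bond orders sum to 2 → 0 H
  atom 14 (O): bond orders sum to 2 → 0 H
  atom 15 (O): bond orders sum to 1 → 1 H
Lipinski HBD = 1.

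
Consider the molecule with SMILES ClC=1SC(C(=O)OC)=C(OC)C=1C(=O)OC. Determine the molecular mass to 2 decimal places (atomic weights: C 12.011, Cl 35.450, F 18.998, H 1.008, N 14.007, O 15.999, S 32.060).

264.68 g/mol

First, the molecular formula is C9H9ClO5S (counting implicit H from valence).
  C: 9 × 12.011 = 108.099
  Cl: 1 × 35.450 = 35.450
  H: 9 × 1.008 = 9.072
  O: 5 × 15.999 = 79.995
  S: 1 × 32.060 = 32.060
Sum: 9×12.011 + 1×35.450 + 9×1.008 + 5×15.999 + 1×32.060 = 264.676 → 264.68 g/mol.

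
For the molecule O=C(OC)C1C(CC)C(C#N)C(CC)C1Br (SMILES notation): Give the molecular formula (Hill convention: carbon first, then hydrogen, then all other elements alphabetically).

Walk through each heavy atom and fill implicit hydrogens from standard valence (C 4, N 3, O 2, S 2, halogen 1):
  atom 1: O, bond orders sum to 2 (valence 2) → 0 H
  atom 2: C, bond orders sum to 4 (valence 4) → 0 H
  atom 3: O, bond orders sum to 2 (valence 2) → 0 H
  atom 4: C, bond orders sum to 1 (valence 4) → 3 H
  atom 5: C, bond orders sum to 3 (valence 4) → 1 H
  atom 6: C, bond orders sum to 3 (valence 4) → 1 H
  atom 7: C, bond orders sum to 2 (valence 4) → 2 H
  atom 8: C, bond orders sum to 1 (valence 4) → 3 H
  atom 9: C, bond orders sum to 3 (valence 4) → 1 H
  atom 10: C, bond orders sum to 4 (valence 4) → 0 H
  atom 11: N, bond orders sum to 3 (valence 3) → 0 H
  atom 12: C, bond orders sum to 3 (valence 4) → 1 H
  atom 13: C, bond orders sum to 2 (valence 4) → 2 H
  atom 14: C, bond orders sum to 1 (valence 4) → 3 H
  atom 15: C, bond orders sum to 3 (valence 4) → 1 H
  atom 16: Br (halogen, monovalent) → 0 H
Totals → C:12, H:18, Br:1, N:1, O:2.
In Hill order: C12H18BrNO2.

C12H18BrNO2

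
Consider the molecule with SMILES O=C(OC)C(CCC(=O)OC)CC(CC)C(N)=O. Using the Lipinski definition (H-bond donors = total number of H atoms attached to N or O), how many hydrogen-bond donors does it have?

Donors: find every N or O and count the H atoms it carries.
  atom 1 (O): bond orders sum to 2 → 0 H
  atom 3 (O): bond orders sum to 2 → 0 H
  atom 9 (O): bond orders sum to 2 → 0 H
  atom 10 (O): bond orders sum to 2 → 0 H
  atom 17 (N): bond orders sum to 1 → 2 H
  atom 18 (O): bond orders sum to 2 → 0 H
Lipinski HBD = 2.

2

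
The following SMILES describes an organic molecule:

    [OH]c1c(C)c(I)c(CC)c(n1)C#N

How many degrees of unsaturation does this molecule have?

6

Molecular formula: C9H9IN2O.
DoU = (2C + 2 + N − H − X) / 2, where X is the halogen count and O/S are ignored.
    = (2·9 + 2 + 2 − 9 − 1) / 2 = 12 / 2 = 6.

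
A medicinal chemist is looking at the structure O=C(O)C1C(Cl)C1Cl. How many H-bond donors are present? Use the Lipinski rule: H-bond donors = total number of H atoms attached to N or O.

1

Donors: find every N or O and count the H atoms it carries.
  atom 1 (O): bond orders sum to 2 → 0 H
  atom 3 (O): bond orders sum to 1 → 1 H
Lipinski HBD = 1.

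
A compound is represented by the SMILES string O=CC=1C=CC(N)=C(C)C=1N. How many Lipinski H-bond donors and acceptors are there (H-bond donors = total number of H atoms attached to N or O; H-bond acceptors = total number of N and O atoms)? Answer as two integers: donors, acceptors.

4, 3

Donors: find every N or O and count the H atoms it carries.
  atom 1 (O): bond orders sum to 2 → 0 H
  atom 7 (N): bond orders sum to 1 → 2 H
  atom 11 (N): bond orders sum to 1 → 2 H
Lipinski HBD = 4.
Acceptors: N atoms = 2, O atoms = 1 → HBA = 3.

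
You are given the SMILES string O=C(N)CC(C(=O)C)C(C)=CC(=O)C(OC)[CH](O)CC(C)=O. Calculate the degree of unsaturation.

5

Degree of unsaturation = (number of rings) + (number of π bonds).
Ring closures in the SMILES: 0.
π bonds: 5 double bonds (each 1 DoU) → 5 DoU from unsaturation.
Total DoU = 0 + 5 = 5.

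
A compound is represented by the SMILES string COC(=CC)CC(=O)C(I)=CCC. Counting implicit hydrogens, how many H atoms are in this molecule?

15

Walk through each heavy atom and fill implicit hydrogens from standard valence (C 4, N 3, O 2, S 2, halogen 1):
  atom 1: C, bond orders sum to 1 (valence 4) → 3 H
  atom 2: O, bond orders sum to 2 (valence 2) → 0 H
  atom 3: C, bond orders sum to 4 (valence 4) → 0 H
  atom 4: C, bond orders sum to 3 (valence 4) → 1 H
  atom 5: C, bond orders sum to 1 (valence 4) → 3 H
  atom 6: C, bond orders sum to 2 (valence 4) → 2 H
  atom 7: C, bond orders sum to 4 (valence 4) → 0 H
  atom 8: O, bond orders sum to 2 (valence 2) → 0 H
  atom 9: C, bond orders sum to 4 (valence 4) → 0 H
  atom 10: I (halogen, monovalent) → 0 H
  atom 11: C, bond orders sum to 3 (valence 4) → 1 H
  atom 12: C, bond orders sum to 2 (valence 4) → 2 H
  atom 13: C, bond orders sum to 1 (valence 4) → 3 H
Total hydrogens: 15.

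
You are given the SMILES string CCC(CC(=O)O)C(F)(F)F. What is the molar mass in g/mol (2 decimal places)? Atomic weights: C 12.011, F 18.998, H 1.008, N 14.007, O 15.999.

170.13 g/mol

First, the molecular formula is C6H9F3O2 (counting implicit H from valence).
  C: 6 × 12.011 = 72.066
  F: 3 × 18.998 = 56.994
  H: 9 × 1.008 = 9.072
  O: 2 × 15.999 = 31.998
Sum: 6×12.011 + 3×18.998 + 9×1.008 + 2×15.999 = 170.130 → 170.13 g/mol.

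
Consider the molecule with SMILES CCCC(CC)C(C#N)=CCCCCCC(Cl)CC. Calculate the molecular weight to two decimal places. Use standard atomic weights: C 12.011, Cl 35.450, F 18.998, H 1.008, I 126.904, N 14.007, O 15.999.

283.88 g/mol

First, the molecular formula is C17H30ClN (counting implicit H from valence).
  C: 17 × 12.011 = 204.187
  Cl: 1 × 35.450 = 35.450
  H: 30 × 1.008 = 30.240
  N: 1 × 14.007 = 14.007
Sum: 17×12.011 + 1×35.450 + 30×1.008 + 1×14.007 = 283.884 → 283.88 g/mol.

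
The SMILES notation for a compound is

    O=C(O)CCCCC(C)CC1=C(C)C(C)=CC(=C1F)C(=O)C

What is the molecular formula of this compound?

C18H25FO3

Walk through each heavy atom and fill implicit hydrogens from standard valence (C 4, N 3, O 2, S 2, halogen 1):
  atom 1: O, bond orders sum to 2 (valence 2) → 0 H
  atom 2: C, bond orders sum to 4 (valence 4) → 0 H
  atom 3: O, bond orders sum to 1 (valence 2) → 1 H
  atom 4: C, bond orders sum to 2 (valence 4) → 2 H
  atom 5: C, bond orders sum to 2 (valence 4) → 2 H
  atom 6: C, bond orders sum to 2 (valence 4) → 2 H
  atom 7: C, bond orders sum to 2 (valence 4) → 2 H
  atom 8: C, bond orders sum to 3 (valence 4) → 1 H
  atom 9: C, bond orders sum to 1 (valence 4) → 3 H
  atom 10: C, bond orders sum to 2 (valence 4) → 2 H
  atom 11: C, bond orders sum to 4 (valence 4) → 0 H
  atom 12: C, bond orders sum to 4 (valence 4) → 0 H
  atom 13: C, bond orders sum to 1 (valence 4) → 3 H
  atom 14: C, bond orders sum to 4 (valence 4) → 0 H
  atom 15: C, bond orders sum to 1 (valence 4) → 3 H
  atom 16: C, bond orders sum to 3 (valence 4) → 1 H
  atom 17: C, bond orders sum to 4 (valence 4) → 0 H
  atom 18: C, bond orders sum to 4 (valence 4) → 0 H
  atom 19: F (halogen, monovalent) → 0 H
  atom 20: C, bond orders sum to 4 (valence 4) → 0 H
  atom 21: O, bond orders sum to 2 (valence 2) → 0 H
  atom 22: C, bond orders sum to 1 (valence 4) → 3 H
Totals → C:18, H:25, F:1, O:3.
In Hill order: C18H25FO3.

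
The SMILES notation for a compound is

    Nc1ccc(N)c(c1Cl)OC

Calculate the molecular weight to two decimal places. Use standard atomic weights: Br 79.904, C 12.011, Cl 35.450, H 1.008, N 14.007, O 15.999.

172.61 g/mol

First, the molecular formula is C7H9ClN2O (counting implicit H from valence).
  C: 7 × 12.011 = 84.077
  Cl: 1 × 35.450 = 35.450
  H: 9 × 1.008 = 9.072
  N: 2 × 14.007 = 28.014
  O: 1 × 15.999 = 15.999
Sum: 7×12.011 + 1×35.450 + 9×1.008 + 2×14.007 + 1×15.999 = 172.612 → 172.61 g/mol.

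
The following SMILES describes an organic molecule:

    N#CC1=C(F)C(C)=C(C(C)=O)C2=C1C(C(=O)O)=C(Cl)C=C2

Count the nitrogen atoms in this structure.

Scan the SMILES for N atoms (remember two-letter symbols like Cl and Br are single atoms).
Nitrogen count: 1.

1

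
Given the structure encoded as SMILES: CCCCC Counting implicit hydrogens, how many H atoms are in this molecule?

12

Walk through each heavy atom and fill implicit hydrogens from standard valence (C 4, N 3, O 2, S 2, halogen 1):
  atom 1: C, bond orders sum to 1 (valence 4) → 3 H
  atom 2: C, bond orders sum to 2 (valence 4) → 2 H
  atom 3: C, bond orders sum to 2 (valence 4) → 2 H
  atom 4: C, bond orders sum to 2 (valence 4) → 2 H
  atom 5: C, bond orders sum to 1 (valence 4) → 3 H
Total hydrogens: 12.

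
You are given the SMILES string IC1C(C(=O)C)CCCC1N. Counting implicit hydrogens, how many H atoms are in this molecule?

14

Walk through each heavy atom and fill implicit hydrogens from standard valence (C 4, N 3, O 2, S 2, halogen 1):
  atom 1: I (halogen, monovalent) → 0 H
  atom 2: C, bond orders sum to 3 (valence 4) → 1 H
  atom 3: C, bond orders sum to 3 (valence 4) → 1 H
  atom 4: C, bond orders sum to 4 (valence 4) → 0 H
  atom 5: O, bond orders sum to 2 (valence 2) → 0 H
  atom 6: C, bond orders sum to 1 (valence 4) → 3 H
  atom 7: C, bond orders sum to 2 (valence 4) → 2 H
  atom 8: C, bond orders sum to 2 (valence 4) → 2 H
  atom 9: C, bond orders sum to 2 (valence 4) → 2 H
  atom 10: C, bond orders sum to 3 (valence 4) → 1 H
  atom 11: N, bond orders sum to 1 (valence 3) → 2 H
Total hydrogens: 14.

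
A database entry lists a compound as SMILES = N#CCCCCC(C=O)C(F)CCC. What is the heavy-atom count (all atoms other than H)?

Every atom symbol written in the SMILES (organic subset) is one heavy atom; implicit H are not written.
Heavy atoms by element → C:11, F:1, N:1, O:1.
Total: 14.

14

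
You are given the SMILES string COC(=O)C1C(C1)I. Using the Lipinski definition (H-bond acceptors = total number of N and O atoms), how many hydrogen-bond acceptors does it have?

N atoms: 0; O atoms: 2.
Lipinski HBA = 0 + 2 = 2.

2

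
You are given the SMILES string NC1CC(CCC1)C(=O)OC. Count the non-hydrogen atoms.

11

Every atom symbol written in the SMILES (organic subset) is one heavy atom; implicit H are not written.
Heavy atoms by element → C:8, N:1, O:2.
Total: 11.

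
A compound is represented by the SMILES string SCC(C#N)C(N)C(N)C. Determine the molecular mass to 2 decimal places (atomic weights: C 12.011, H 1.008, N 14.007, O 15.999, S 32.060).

159.25 g/mol

First, the molecular formula is C6H13N3S (counting implicit H from valence).
  C: 6 × 12.011 = 72.066
  H: 13 × 1.008 = 13.104
  N: 3 × 14.007 = 42.021
  S: 1 × 32.060 = 32.060
Sum: 6×12.011 + 13×1.008 + 3×14.007 + 1×32.060 = 159.251 → 159.25 g/mol.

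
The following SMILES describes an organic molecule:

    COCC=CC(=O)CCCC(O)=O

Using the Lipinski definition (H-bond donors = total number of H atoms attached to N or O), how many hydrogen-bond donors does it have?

1

Donors: find every N or O and count the H atoms it carries.
  atom 2 (O): bond orders sum to 2 → 0 H
  atom 7 (O): bond orders sum to 2 → 0 H
  atom 12 (O): bond orders sum to 1 → 1 H
  atom 13 (O): bond orders sum to 2 → 0 H
Lipinski HBD = 1.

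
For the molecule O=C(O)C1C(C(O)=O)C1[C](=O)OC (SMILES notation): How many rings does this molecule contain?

In SMILES, each pair of matching ring-closure digits denotes one ring-closing bond; the number of such bonds equals the number of independent rings.
Ring-closure bonds here: 1.

1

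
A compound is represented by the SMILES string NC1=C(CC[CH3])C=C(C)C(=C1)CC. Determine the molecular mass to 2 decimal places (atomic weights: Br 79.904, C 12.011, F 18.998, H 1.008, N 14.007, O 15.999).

177.29 g/mol

First, the molecular formula is C12H19N (counting implicit H from valence).
  C: 12 × 12.011 = 144.132
  H: 19 × 1.008 = 19.152
  N: 1 × 14.007 = 14.007
Sum: 12×12.011 + 19×1.008 + 1×14.007 = 177.291 → 177.29 g/mol.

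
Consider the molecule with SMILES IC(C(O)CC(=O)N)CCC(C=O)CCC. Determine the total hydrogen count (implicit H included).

Walk through each heavy atom and fill implicit hydrogens from standard valence (C 4, N 3, O 2, S 2, halogen 1):
  atom 1: I (halogen, monovalent) → 0 H
  atom 2: C, bond orders sum to 3 (valence 4) → 1 H
  atom 3: C, bond orders sum to 3 (valence 4) → 1 H
  atom 4: O, bond orders sum to 1 (valence 2) → 1 H
  atom 5: C, bond orders sum to 2 (valence 4) → 2 H
  atom 6: C, bond orders sum to 4 (valence 4) → 0 H
  atom 7: O, bond orders sum to 2 (valence 2) → 0 H
  atom 8: N, bond orders sum to 1 (valence 3) → 2 H
  atom 9: C, bond orders sum to 2 (valence 4) → 2 H
  atom 10: C, bond orders sum to 2 (valence 4) → 2 H
  atom 11: C, bond orders sum to 3 (valence 4) → 1 H
  atom 12: C, bond orders sum to 3 (valence 4) → 1 H
  atom 13: O, bond orders sum to 2 (valence 2) → 0 H
  atom 14: C, bond orders sum to 2 (valence 4) → 2 H
  atom 15: C, bond orders sum to 2 (valence 4) → 2 H
  atom 16: C, bond orders sum to 1 (valence 4) → 3 H
Total hydrogens: 20.

20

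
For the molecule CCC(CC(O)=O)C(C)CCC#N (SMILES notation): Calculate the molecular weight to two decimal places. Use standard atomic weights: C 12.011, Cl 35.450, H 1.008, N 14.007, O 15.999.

183.25 g/mol

First, the molecular formula is C10H17NO2 (counting implicit H from valence).
  C: 10 × 12.011 = 120.110
  H: 17 × 1.008 = 17.136
  N: 1 × 14.007 = 14.007
  O: 2 × 15.999 = 31.998
Sum: 10×12.011 + 17×1.008 + 1×14.007 + 2×15.999 = 183.251 → 183.25 g/mol.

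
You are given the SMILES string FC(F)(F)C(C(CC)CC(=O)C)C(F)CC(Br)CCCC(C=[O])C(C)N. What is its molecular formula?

Walk through each heavy atom and fill implicit hydrogens from standard valence (C 4, N 3, O 2, S 2, halogen 1):
  atom 1: F (halogen, monovalent) → 0 H
  atom 2: C, bond orders sum to 4 (valence 4) → 0 H
  atom 3: F (halogen, monovalent) → 0 H
  atom 4: F (halogen, monovalent) → 0 H
  atom 5: C, bond orders sum to 3 (valence 4) → 1 H
  atom 6: C, bond orders sum to 3 (valence 4) → 1 H
  atom 7: C, bond orders sum to 2 (valence 4) → 2 H
  atom 8: C, bond orders sum to 1 (valence 4) → 3 H
  atom 9: C, bond orders sum to 2 (valence 4) → 2 H
  atom 10: C, bond orders sum to 4 (valence 4) → 0 H
  atom 11: O, bond orders sum to 2 (valence 2) → 0 H
  atom 12: C, bond orders sum to 1 (valence 4) → 3 H
  atom 13: C, bond orders sum to 3 (valence 4) → 1 H
  atom 14: F (halogen, monovalent) → 0 H
  atom 15: C, bond orders sum to 2 (valence 4) → 2 H
  atom 16: C, bond orders sum to 3 (valence 4) → 1 H
  atom 17: Br (halogen, monovalent) → 0 H
  atom 18: C, bond orders sum to 2 (valence 4) → 2 H
  atom 19: C, bond orders sum to 2 (valence 4) → 2 H
  atom 20: C, bond orders sum to 2 (valence 4) → 2 H
  atom 21: C, bond orders sum to 3 (valence 4) → 1 H
  atom 22: C, bond orders sum to 3 (valence 4) → 1 H
  atom 23: O with explicit H count 0
  atom 24: C, bond orders sum to 3 (valence 4) → 1 H
  atom 25: C, bond orders sum to 1 (valence 4) → 3 H
  atom 26: N, bond orders sum to 1 (valence 3) → 2 H
Totals → C:18, H:30, Br:1, F:4, N:1, O:2.
In Hill order: C18H30BrF4NO2.

C18H30BrF4NO2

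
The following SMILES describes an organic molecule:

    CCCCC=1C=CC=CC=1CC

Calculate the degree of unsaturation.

Molecular formula: C12H18.
DoU = (2C + 2 + N − H − X) / 2, where X is the halogen count and O/S are ignored.
    = (2·12 + 2 + 0 − 18 − 0) / 2 = 8 / 2 = 4.

4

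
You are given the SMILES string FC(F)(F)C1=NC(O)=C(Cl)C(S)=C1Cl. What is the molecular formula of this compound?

C6H2Cl2F3NOS

Walk through each heavy atom and fill implicit hydrogens from standard valence (C 4, N 3, O 2, S 2, halogen 1):
  atom 1: F (halogen, monovalent) → 0 H
  atom 2: C, bond orders sum to 4 (valence 4) → 0 H
  atom 3: F (halogen, monovalent) → 0 H
  atom 4: F (halogen, monovalent) → 0 H
  atom 5: C, bond orders sum to 4 (valence 4) → 0 H
  atom 6: N, bond orders sum to 3 (valence 3) → 0 H
  atom 7: C, bond orders sum to 4 (valence 4) → 0 H
  atom 8: O, bond orders sum to 1 (valence 2) → 1 H
  atom 9: C, bond orders sum to 4 (valence 4) → 0 H
  atom 10: Cl (halogen, monovalent) → 0 H
  atom 11: C, bond orders sum to 4 (valence 4) → 0 H
  atom 12: S, bond orders sum to 1 (valence 2) → 1 H
  atom 13: C, bond orders sum to 4 (valence 4) → 0 H
  atom 14: Cl (halogen, monovalent) → 0 H
Totals → C:6, H:2, Cl:2, F:3, N:1, O:1, S:1.
In Hill order: C6H2Cl2F3NOS.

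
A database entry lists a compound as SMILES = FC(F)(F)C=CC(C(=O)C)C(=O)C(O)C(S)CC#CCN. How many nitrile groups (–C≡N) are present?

0

Scan the SMILES for the nitrile motif — none present.
Groups that are present: 1 alkene, 1 alkyne, 1 hydroxyl, 2 ketone, 1 primary amine, 1 thiol.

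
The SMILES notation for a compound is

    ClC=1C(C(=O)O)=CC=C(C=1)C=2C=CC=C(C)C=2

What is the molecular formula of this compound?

C14H11ClO2

Walk through each heavy atom and fill implicit hydrogens from standard valence (C 4, N 3, O 2, S 2, halogen 1):
  atom 1: Cl (halogen, monovalent) → 0 H
  atom 2: C, bond orders sum to 4 (valence 4) → 0 H
  atom 3: C, bond orders sum to 4 (valence 4) → 0 H
  atom 4: C, bond orders sum to 4 (valence 4) → 0 H
  atom 5: O, bond orders sum to 2 (valence 2) → 0 H
  atom 6: O, bond orders sum to 1 (valence 2) → 1 H
  atom 7: C, bond orders sum to 3 (valence 4) → 1 H
  atom 8: C, bond orders sum to 3 (valence 4) → 1 H
  atom 9: C, bond orders sum to 4 (valence 4) → 0 H
  atom 10: C, bond orders sum to 3 (valence 4) → 1 H
  atom 11: C, bond orders sum to 4 (valence 4) → 0 H
  atom 12: C, bond orders sum to 3 (valence 4) → 1 H
  atom 13: C, bond orders sum to 3 (valence 4) → 1 H
  atom 14: C, bond orders sum to 3 (valence 4) → 1 H
  atom 15: C, bond orders sum to 4 (valence 4) → 0 H
  atom 16: C, bond orders sum to 1 (valence 4) → 3 H
  atom 17: C, bond orders sum to 3 (valence 4) → 1 H
Totals → C:14, H:11, Cl:1, O:2.
In Hill order: C14H11ClO2.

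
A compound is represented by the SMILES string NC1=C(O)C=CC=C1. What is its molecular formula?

Walk through each heavy atom and fill implicit hydrogens from standard valence (C 4, N 3, O 2, S 2, halogen 1):
  atom 1: N, bond orders sum to 1 (valence 3) → 2 H
  atom 2: C, bond orders sum to 4 (valence 4) → 0 H
  atom 3: C, bond orders sum to 4 (valence 4) → 0 H
  atom 4: O, bond orders sum to 1 (valence 2) → 1 H
  atom 5: C, bond orders sum to 3 (valence 4) → 1 H
  atom 6: C, bond orders sum to 3 (valence 4) → 1 H
  atom 7: C, bond orders sum to 3 (valence 4) → 1 H
  atom 8: C, bond orders sum to 3 (valence 4) → 1 H
Totals → C:6, H:7, N:1, O:1.

C6H7NO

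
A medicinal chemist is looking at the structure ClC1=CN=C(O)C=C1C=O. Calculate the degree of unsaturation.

5

Degree of unsaturation = (number of rings) + (number of π bonds).
Ring closures in the SMILES: 1.
π bonds: 4 double bonds (each 1 DoU) → 4 DoU from unsaturation.
Total DoU = 1 + 4 = 5.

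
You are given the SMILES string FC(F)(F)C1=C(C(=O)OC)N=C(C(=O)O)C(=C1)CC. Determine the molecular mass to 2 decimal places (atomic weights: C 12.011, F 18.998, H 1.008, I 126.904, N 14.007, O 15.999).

277.20 g/mol

First, the molecular formula is C11H10F3NO4 (counting implicit H from valence).
  C: 11 × 12.011 = 132.121
  F: 3 × 18.998 = 56.994
  H: 10 × 1.008 = 10.080
  N: 1 × 14.007 = 14.007
  O: 4 × 15.999 = 63.996
Sum: 11×12.011 + 3×18.998 + 10×1.008 + 1×14.007 + 4×15.999 = 277.198 → 277.20 g/mol.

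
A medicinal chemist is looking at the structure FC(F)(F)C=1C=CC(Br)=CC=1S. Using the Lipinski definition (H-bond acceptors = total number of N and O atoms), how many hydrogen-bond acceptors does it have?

0

N atoms: 0; O atoms: 0.
Lipinski HBA = 0 + 0 = 0.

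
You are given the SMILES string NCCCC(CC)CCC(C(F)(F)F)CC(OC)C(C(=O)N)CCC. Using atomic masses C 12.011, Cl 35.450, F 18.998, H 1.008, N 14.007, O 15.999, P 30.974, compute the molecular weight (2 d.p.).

368.48 g/mol

First, the molecular formula is C18H35F3N2O2 (counting implicit H from valence).
  C: 18 × 12.011 = 216.198
  F: 3 × 18.998 = 56.994
  H: 35 × 1.008 = 35.280
  N: 2 × 14.007 = 28.014
  O: 2 × 15.999 = 31.998
Sum: 18×12.011 + 3×18.998 + 35×1.008 + 2×14.007 + 2×15.999 = 368.484 → 368.48 g/mol.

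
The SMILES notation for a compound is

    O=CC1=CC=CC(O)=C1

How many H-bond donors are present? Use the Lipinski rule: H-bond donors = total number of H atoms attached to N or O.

1

Donors: find every N or O and count the H atoms it carries.
  atom 1 (O): bond orders sum to 2 → 0 H
  atom 8 (O): bond orders sum to 1 → 1 H
Lipinski HBD = 1.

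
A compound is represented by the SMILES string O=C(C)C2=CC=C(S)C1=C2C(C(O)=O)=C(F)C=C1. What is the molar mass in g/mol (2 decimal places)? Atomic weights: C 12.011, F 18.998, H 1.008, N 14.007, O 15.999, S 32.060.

First, the molecular formula is C13H9FO3S (counting implicit H from valence).
  C: 13 × 12.011 = 156.143
  F: 1 × 18.998 = 18.998
  H: 9 × 1.008 = 9.072
  O: 3 × 15.999 = 47.997
  S: 1 × 32.060 = 32.060
Sum: 13×12.011 + 1×18.998 + 9×1.008 + 3×15.999 + 1×32.060 = 264.270 → 264.27 g/mol.

264.27 g/mol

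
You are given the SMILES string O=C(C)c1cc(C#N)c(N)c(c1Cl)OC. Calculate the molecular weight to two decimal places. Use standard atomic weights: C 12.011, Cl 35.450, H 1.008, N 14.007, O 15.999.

224.64 g/mol

First, the molecular formula is C10H9ClN2O2 (counting implicit H from valence).
  C: 10 × 12.011 = 120.110
  Cl: 1 × 35.450 = 35.450
  H: 9 × 1.008 = 9.072
  N: 2 × 14.007 = 28.014
  O: 2 × 15.999 = 31.998
Sum: 10×12.011 + 1×35.450 + 9×1.008 + 2×14.007 + 2×15.999 = 224.644 → 224.64 g/mol.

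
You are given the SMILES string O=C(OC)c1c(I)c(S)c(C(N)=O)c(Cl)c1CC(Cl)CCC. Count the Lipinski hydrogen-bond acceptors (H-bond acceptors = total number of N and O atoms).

4

N atoms: 1; O atoms: 3.
Lipinski HBA = 1 + 3 = 4.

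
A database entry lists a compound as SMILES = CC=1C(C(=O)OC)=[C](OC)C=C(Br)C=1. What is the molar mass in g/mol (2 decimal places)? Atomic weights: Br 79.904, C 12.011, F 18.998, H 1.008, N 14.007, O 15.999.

First, the molecular formula is C10H11BrO3 (counting implicit H from valence).
  Br: 1 × 79.904 = 79.904
  C: 10 × 12.011 = 120.110
  H: 11 × 1.008 = 11.088
  O: 3 × 15.999 = 47.997
Sum: 1×79.904 + 10×12.011 + 11×1.008 + 3×15.999 = 259.099 → 259.10 g/mol.

259.10 g/mol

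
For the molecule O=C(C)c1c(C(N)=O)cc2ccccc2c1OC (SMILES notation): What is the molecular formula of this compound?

Walk through each heavy atom and fill implicit hydrogens from standard valence (C 4, N 3, O 2, S 2, halogen 1); for lowercase aromatic atoms, an aromatic c carries 1 H when it has two neighbours and 0 H with three, and aromatic n carries 0 H:
  atom 1: O, bond orders sum to 2 (valence 2) → 0 H
  atom 2: C, bond orders sum to 4 (valence 4) → 0 H
  atom 3: C, bond orders sum to 1 (valence 4) → 3 H
  atom 4: aromatic c, 3 neighbours → 0 H
  atom 5: aromatic c, 3 neighbours → 0 H
  atom 6: C, bond orders sum to 4 (valence 4) → 0 H
  atom 7: N, bond orders sum to 1 (valence 3) → 2 H
  atom 8: O, bond orders sum to 2 (valence 2) → 0 H
  atom 9: aromatic c, 2 neighbours → 1 H
  atom 10: aromatic c, 3 neighbours → 0 H
  atom 11: aromatic c, 2 neighbours → 1 H
  atom 12: aromatic c, 2 neighbours → 1 H
  atom 13: aromatic c, 2 neighbours → 1 H
  atom 14: aromatic c, 2 neighbours → 1 H
  atom 15: aromatic c, 3 neighbours → 0 H
  atom 16: aromatic c, 3 neighbours → 0 H
  atom 17: O, bond orders sum to 2 (valence 2) → 0 H
  atom 18: C, bond orders sum to 1 (valence 4) → 3 H
Totals → C:14, H:13, N:1, O:3.

C14H13NO3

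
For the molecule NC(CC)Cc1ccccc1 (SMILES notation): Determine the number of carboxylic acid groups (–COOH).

0

Scan the SMILES for the carboxylic acid motif — none present.
Groups that are present: 1 primary amine.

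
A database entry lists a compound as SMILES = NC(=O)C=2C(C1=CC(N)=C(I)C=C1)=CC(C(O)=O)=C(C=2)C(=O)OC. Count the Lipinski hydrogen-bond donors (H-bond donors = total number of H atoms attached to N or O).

5

Donors: find every N or O and count the H atoms it carries.
  atom 1 (N): bond orders sum to 1 → 2 H
  atom 3 (O): bond orders sum to 2 → 0 H
  atom 9 (N): bond orders sum to 1 → 2 H
  atom 17 (O): bond orders sum to 1 → 1 H
  atom 18 (O): bond orders sum to 2 → 0 H
  atom 22 (O): bond orders sum to 2 → 0 H
  atom 23 (O): bond orders sum to 2 → 0 H
Lipinski HBD = 5.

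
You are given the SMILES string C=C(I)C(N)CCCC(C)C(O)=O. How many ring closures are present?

In SMILES, each pair of matching ring-closure digits denotes one ring-closing bond; the number of such bonds equals the number of independent rings.
Ring-closure bonds here: 0.

0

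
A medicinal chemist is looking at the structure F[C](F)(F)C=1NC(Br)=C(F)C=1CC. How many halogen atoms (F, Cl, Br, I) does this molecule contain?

5

Halogen atoms appear at heavy-atom positions 1, 3, 4, 8, 10 (1×Br, 4×F).
Halogen count: 5.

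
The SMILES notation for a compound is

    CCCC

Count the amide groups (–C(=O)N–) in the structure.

Scan the SMILES for the amide motif — none present.

0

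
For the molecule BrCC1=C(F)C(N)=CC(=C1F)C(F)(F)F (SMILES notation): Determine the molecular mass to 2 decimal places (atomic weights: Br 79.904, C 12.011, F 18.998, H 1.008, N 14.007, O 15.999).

290.03 g/mol

First, the molecular formula is C8H5BrF5N (counting implicit H from valence).
  Br: 1 × 79.904 = 79.904
  C: 8 × 12.011 = 96.088
  F: 5 × 18.998 = 94.990
  H: 5 × 1.008 = 5.040
  N: 1 × 14.007 = 14.007
Sum: 1×79.904 + 8×12.011 + 5×18.998 + 5×1.008 + 1×14.007 = 290.029 → 290.03 g/mol.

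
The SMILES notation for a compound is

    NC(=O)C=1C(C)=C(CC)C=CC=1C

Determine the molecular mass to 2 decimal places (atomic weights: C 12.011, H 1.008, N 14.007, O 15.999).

177.25 g/mol

First, the molecular formula is C11H15NO (counting implicit H from valence).
  C: 11 × 12.011 = 132.121
  H: 15 × 1.008 = 15.120
  N: 1 × 14.007 = 14.007
  O: 1 × 15.999 = 15.999
Sum: 11×12.011 + 15×1.008 + 1×14.007 + 1×15.999 = 177.247 → 177.25 g/mol.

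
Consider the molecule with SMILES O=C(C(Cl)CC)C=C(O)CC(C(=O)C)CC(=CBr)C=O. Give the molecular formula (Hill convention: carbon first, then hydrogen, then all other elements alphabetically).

C14H18BrClO4

Walk through each heavy atom and fill implicit hydrogens from standard valence (C 4, N 3, O 2, S 2, halogen 1):
  atom 1: O, bond orders sum to 2 (valence 2) → 0 H
  atom 2: C, bond orders sum to 4 (valence 4) → 0 H
  atom 3: C, bond orders sum to 3 (valence 4) → 1 H
  atom 4: Cl (halogen, monovalent) → 0 H
  atom 5: C, bond orders sum to 2 (valence 4) → 2 H
  atom 6: C, bond orders sum to 1 (valence 4) → 3 H
  atom 7: C, bond orders sum to 3 (valence 4) → 1 H
  atom 8: C, bond orders sum to 4 (valence 4) → 0 H
  atom 9: O, bond orders sum to 1 (valence 2) → 1 H
  atom 10: C, bond orders sum to 2 (valence 4) → 2 H
  atom 11: C, bond orders sum to 3 (valence 4) → 1 H
  atom 12: C, bond orders sum to 4 (valence 4) → 0 H
  atom 13: O, bond orders sum to 2 (valence 2) → 0 H
  atom 14: C, bond orders sum to 1 (valence 4) → 3 H
  atom 15: C, bond orders sum to 2 (valence 4) → 2 H
  atom 16: C, bond orders sum to 4 (valence 4) → 0 H
  atom 17: C, bond orders sum to 3 (valence 4) → 1 H
  atom 18: Br (halogen, monovalent) → 0 H
  atom 19: C, bond orders sum to 3 (valence 4) → 1 H
  atom 20: O, bond orders sum to 2 (valence 2) → 0 H
Totals → C:14, H:18, Br:1, Cl:1, O:4.
In Hill order: C14H18BrClO4.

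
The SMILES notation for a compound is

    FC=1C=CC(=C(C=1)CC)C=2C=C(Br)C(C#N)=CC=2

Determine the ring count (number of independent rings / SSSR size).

2

In SMILES, each pair of matching ring-closure digits denotes one ring-closing bond; the number of such bonds equals the number of independent rings.
Ring-closure bonds here: 2.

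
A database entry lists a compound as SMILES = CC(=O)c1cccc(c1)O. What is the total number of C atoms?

Count every carbon token in the SMILES (each C, including those in ring-closure positions and inside branches).
Carbon count: 8.

8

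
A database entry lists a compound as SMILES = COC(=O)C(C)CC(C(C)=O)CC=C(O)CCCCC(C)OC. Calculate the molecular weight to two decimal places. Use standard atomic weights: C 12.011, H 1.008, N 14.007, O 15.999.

First, the molecular formula is C18H32O5 (counting implicit H from valence).
  C: 18 × 12.011 = 216.198
  H: 32 × 1.008 = 32.256
  O: 5 × 15.999 = 79.995
Sum: 18×12.011 + 32×1.008 + 5×15.999 = 328.449 → 328.45 g/mol.

328.45 g/mol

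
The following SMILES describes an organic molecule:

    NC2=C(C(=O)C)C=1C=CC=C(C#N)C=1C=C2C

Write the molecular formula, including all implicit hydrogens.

C14H12N2O

Walk through each heavy atom and fill implicit hydrogens from standard valence (C 4, N 3, O 2, S 2, halogen 1):
  atom 1: N, bond orders sum to 1 (valence 3) → 2 H
  atom 2: C, bond orders sum to 4 (valence 4) → 0 H
  atom 3: C, bond orders sum to 4 (valence 4) → 0 H
  atom 4: C, bond orders sum to 4 (valence 4) → 0 H
  atom 5: O, bond orders sum to 2 (valence 2) → 0 H
  atom 6: C, bond orders sum to 1 (valence 4) → 3 H
  atom 7: C, bond orders sum to 4 (valence 4) → 0 H
  atom 8: C, bond orders sum to 3 (valence 4) → 1 H
  atom 9: C, bond orders sum to 3 (valence 4) → 1 H
  atom 10: C, bond orders sum to 3 (valence 4) → 1 H
  atom 11: C, bond orders sum to 4 (valence 4) → 0 H
  atom 12: C, bond orders sum to 4 (valence 4) → 0 H
  atom 13: N, bond orders sum to 3 (valence 3) → 0 H
  atom 14: C, bond orders sum to 4 (valence 4) → 0 H
  atom 15: C, bond orders sum to 3 (valence 4) → 1 H
  atom 16: C, bond orders sum to 4 (valence 4) → 0 H
  atom 17: C, bond orders sum to 1 (valence 4) → 3 H
Totals → C:14, H:12, N:2, O:1.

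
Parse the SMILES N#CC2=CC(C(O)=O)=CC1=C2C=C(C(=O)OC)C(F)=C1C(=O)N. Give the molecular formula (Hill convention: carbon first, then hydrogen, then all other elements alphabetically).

C15H9FN2O5

Walk through each heavy atom and fill implicit hydrogens from standard valence (C 4, N 3, O 2, S 2, halogen 1):
  atom 1: N, bond orders sum to 3 (valence 3) → 0 H
  atom 2: C, bond orders sum to 4 (valence 4) → 0 H
  atom 3: C, bond orders sum to 4 (valence 4) → 0 H
  atom 4: C, bond orders sum to 3 (valence 4) → 1 H
  atom 5: C, bond orders sum to 4 (valence 4) → 0 H
  atom 6: C, bond orders sum to 4 (valence 4) → 0 H
  atom 7: O, bond orders sum to 1 (valence 2) → 1 H
  atom 8: O, bond orders sum to 2 (valence 2) → 0 H
  atom 9: C, bond orders sum to 3 (valence 4) → 1 H
  atom 10: C, bond orders sum to 4 (valence 4) → 0 H
  atom 11: C, bond orders sum to 4 (valence 4) → 0 H
  atom 12: C, bond orders sum to 3 (valence 4) → 1 H
  atom 13: C, bond orders sum to 4 (valence 4) → 0 H
  atom 14: C, bond orders sum to 4 (valence 4) → 0 H
  atom 15: O, bond orders sum to 2 (valence 2) → 0 H
  atom 16: O, bond orders sum to 2 (valence 2) → 0 H
  atom 17: C, bond orders sum to 1 (valence 4) → 3 H
  atom 18: C, bond orders sum to 4 (valence 4) → 0 H
  atom 19: F (halogen, monovalent) → 0 H
  atom 20: C, bond orders sum to 4 (valence 4) → 0 H
  atom 21: C, bond orders sum to 4 (valence 4) → 0 H
  atom 22: O, bond orders sum to 2 (valence 2) → 0 H
  atom 23: N, bond orders sum to 1 (valence 3) → 2 H
Totals → C:15, H:9, F:1, N:2, O:5.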